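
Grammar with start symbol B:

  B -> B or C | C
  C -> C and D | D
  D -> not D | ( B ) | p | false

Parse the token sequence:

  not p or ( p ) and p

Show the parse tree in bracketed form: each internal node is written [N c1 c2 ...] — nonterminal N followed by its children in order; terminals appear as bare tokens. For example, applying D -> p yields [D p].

B
B or C
C or C
D or C
not D or C
not p or C
not p or C and D
not p or D and D
not p or ( B ) and D
not p or ( C ) and D
not p or ( D ) and D
not p or ( p ) and D
not p or ( p ) and p

[B [B [C [D not [D p]]]] or [C [C [D ( [B [C [D p]]] )]] and [D p]]]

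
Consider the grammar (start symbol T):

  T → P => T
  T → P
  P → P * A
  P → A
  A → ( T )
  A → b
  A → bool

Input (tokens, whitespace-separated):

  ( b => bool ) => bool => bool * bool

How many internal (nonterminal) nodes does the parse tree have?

[T [P [A ( [T [P [A b]] => [T [P [A bool]]]] )]] => [T [P [A bool]] => [T [P [P [A bool]] * [A bool]]]]]

17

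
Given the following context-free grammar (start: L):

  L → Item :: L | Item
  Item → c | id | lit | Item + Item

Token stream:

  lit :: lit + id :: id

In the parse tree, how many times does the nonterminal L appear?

[L [Item lit] :: [L [Item [Item lit] + [Item id]] :: [L [Item id]]]]

3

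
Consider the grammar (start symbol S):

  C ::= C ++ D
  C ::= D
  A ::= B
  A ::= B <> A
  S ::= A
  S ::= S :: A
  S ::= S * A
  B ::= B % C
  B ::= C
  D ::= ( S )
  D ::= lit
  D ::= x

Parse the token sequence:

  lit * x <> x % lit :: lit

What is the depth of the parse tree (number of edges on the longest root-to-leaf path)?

[S [S [S [A [B [C [D lit]]]]] * [A [B [C [D x]]] <> [A [B [B [C [D x]]] % [C [D lit]]]]]] :: [A [B [C [D lit]]]]]

8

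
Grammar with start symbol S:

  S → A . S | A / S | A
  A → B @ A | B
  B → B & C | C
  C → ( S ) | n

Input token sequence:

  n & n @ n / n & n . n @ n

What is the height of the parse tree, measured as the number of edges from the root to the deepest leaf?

[S [A [B [B [C n]] & [C n]] @ [A [B [C n]]]] / [S [A [B [B [C n]] & [C n]]] . [S [A [B [C n]] @ [A [B [C n]]]]]]]

7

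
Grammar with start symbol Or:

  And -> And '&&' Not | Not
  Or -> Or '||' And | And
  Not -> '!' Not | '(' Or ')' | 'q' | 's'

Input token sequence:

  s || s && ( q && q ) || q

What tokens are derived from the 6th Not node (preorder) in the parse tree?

[Or [Or [Or [And [Not s]]] || [And [And [Not s]] && [Not ( [Or [And [And [Not q]] && [Not q]]] )]]] || [And [Not q]]]

q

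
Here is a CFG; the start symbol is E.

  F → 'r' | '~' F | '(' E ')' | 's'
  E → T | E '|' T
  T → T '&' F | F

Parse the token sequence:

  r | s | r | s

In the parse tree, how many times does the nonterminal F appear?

4

[E [E [E [E [T [F r]]] | [T [F s]]] | [T [F r]]] | [T [F s]]]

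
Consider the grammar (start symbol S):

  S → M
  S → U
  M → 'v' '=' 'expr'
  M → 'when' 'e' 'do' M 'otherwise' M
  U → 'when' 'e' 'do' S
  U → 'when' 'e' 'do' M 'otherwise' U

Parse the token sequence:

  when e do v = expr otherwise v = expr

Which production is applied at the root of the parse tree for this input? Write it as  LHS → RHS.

[S [M when e do [M v = expr] otherwise [M v = expr]]]

S → M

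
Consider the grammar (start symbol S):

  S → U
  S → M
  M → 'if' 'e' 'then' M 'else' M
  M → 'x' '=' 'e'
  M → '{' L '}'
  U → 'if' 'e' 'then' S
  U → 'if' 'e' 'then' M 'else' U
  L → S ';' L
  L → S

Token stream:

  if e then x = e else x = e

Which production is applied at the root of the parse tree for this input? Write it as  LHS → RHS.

S → M

[S [M if e then [M x = e] else [M x = e]]]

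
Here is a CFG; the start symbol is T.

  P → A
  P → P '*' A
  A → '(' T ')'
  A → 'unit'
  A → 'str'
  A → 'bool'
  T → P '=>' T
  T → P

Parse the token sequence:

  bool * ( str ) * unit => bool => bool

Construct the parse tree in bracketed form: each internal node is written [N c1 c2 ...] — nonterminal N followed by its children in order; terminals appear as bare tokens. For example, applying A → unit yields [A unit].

[T [P [P [P [A bool]] * [A ( [T [P [A str]]] )]] * [A unit]] => [T [P [A bool]] => [T [P [A bool]]]]]

T
P => T
P * A => T
P * A * A => T
A * A * A => T
bool * A * A => T
bool * ( T ) * A => T
bool * ( P ) * A => T
bool * ( A ) * A => T
bool * ( str ) * A => T
bool * ( str ) * unit => T
bool * ( str ) * unit => P => T
bool * ( str ) * unit => A => T
bool * ( str ) * unit => bool => T
bool * ( str ) * unit => bool => P
bool * ( str ) * unit => bool => A
bool * ( str ) * unit => bool => bool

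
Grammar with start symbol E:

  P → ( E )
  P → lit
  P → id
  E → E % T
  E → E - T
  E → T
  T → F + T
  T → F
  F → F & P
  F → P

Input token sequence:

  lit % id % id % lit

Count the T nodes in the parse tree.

[E [E [E [E [T [F [P lit]]]] % [T [F [P id]]]] % [T [F [P id]]]] % [T [F [P lit]]]]

4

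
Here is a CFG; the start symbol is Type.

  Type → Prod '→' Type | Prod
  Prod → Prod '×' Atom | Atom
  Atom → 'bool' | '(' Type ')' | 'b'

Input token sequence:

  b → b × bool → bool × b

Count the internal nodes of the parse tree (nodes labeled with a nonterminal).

[Type [Prod [Atom b]] → [Type [Prod [Prod [Atom b]] × [Atom bool]] → [Type [Prod [Prod [Atom bool]] × [Atom b]]]]]

13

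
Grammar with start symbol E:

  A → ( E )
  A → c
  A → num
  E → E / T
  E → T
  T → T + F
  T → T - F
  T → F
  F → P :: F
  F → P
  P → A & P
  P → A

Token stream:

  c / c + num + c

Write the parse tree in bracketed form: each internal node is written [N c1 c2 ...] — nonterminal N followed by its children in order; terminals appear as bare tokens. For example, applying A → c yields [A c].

[E [E [T [F [P [A c]]]]] / [T [T [T [F [P [A c]]]] + [F [P [A num]]]] + [F [P [A c]]]]]

E
E / T
T / T
F / T
P / T
A / T
c / T
c / T + F
c / T + F + F
c / F + F + F
c / P + F + F
c / A + F + F
c / c + F + F
c / c + P + F
c / c + A + F
c / c + num + F
c / c + num + P
c / c + num + A
c / c + num + c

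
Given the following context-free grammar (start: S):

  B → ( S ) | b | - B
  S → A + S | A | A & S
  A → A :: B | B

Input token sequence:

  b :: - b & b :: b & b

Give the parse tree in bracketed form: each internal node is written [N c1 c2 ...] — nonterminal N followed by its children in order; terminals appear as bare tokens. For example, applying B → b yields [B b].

[S [A [A [B b]] :: [B - [B b]]] & [S [A [A [B b]] :: [B b]] & [S [A [B b]]]]]

S
A & S
A :: B & S
B :: B & S
b :: B & S
b :: - B & S
b :: - b & S
b :: - b & A & S
b :: - b & A :: B & S
b :: - b & B :: B & S
b :: - b & b :: B & S
b :: - b & b :: b & S
b :: - b & b :: b & A
b :: - b & b :: b & B
b :: - b & b :: b & b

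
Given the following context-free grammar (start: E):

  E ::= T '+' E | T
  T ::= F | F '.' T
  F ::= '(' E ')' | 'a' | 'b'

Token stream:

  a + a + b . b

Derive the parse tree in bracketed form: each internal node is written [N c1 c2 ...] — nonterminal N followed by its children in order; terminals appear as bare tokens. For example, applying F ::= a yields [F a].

[E [T [F a]] + [E [T [F a]] + [E [T [F b] . [T [F b]]]]]]

E
T + E
F + E
a + E
a + T + E
a + F + E
a + a + E
a + a + T
a + a + F . T
a + a + b . T
a + a + b . F
a + a + b . b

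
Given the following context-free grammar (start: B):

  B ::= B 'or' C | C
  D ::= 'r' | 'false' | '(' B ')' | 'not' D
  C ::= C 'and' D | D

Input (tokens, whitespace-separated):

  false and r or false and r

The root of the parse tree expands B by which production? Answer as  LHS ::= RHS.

[B [B [C [C [D false]] and [D r]]] or [C [C [D false]] and [D r]]]

B ::= B 'or' C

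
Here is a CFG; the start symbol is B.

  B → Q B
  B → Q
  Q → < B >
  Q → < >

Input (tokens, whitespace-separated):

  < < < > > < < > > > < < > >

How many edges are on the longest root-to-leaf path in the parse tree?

[B [Q < [B [Q < [B [Q < >]] >] [B [Q < [B [Q < >]] >]]] >] [B [Q < [B [Q < >]] >]]]

7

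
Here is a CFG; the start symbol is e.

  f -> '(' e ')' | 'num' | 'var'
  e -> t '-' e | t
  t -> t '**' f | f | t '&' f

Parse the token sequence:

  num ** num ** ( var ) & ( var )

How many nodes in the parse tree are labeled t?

6

[e [t [t [t [t [f num]] ** [f num]] ** [f ( [e [t [f var]]] )]] & [f ( [e [t [f var]]] )]]]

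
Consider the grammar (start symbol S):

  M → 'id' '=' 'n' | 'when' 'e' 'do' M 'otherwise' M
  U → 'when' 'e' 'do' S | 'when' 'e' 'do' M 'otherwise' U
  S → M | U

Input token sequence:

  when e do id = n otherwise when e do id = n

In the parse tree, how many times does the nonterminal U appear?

2

[S [U when e do [M id = n] otherwise [U when e do [S [M id = n]]]]]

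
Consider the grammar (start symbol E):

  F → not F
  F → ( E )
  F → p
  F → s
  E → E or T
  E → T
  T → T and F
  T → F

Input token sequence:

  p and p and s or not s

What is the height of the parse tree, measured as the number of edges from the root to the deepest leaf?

6

[E [E [T [T [T [F p]] and [F p]] and [F s]]] or [T [F not [F s]]]]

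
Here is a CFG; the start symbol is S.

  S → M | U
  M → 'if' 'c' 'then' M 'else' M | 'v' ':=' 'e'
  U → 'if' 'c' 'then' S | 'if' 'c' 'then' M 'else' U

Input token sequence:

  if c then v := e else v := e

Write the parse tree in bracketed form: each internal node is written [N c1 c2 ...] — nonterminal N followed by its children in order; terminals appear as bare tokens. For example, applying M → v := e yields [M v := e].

[S [M if c then [M v := e] else [M v := e]]]

S
M
if c then M else M
if c then v := e else M
if c then v := e else v := e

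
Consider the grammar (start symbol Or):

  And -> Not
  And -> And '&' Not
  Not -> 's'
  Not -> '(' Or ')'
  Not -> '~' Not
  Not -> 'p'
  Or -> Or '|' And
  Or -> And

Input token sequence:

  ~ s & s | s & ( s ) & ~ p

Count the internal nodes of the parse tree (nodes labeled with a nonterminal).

17

[Or [Or [And [And [Not ~ [Not s]]] & [Not s]]] | [And [And [And [Not s]] & [Not ( [Or [And [Not s]]] )]] & [Not ~ [Not p]]]]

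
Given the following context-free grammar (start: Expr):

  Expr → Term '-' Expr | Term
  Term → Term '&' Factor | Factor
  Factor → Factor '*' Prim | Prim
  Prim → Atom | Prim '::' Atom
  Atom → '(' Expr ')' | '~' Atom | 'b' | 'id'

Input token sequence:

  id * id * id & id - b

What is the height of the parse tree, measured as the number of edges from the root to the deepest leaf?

8

[Expr [Term [Term [Factor [Factor [Factor [Prim [Atom id]]] * [Prim [Atom id]]] * [Prim [Atom id]]]] & [Factor [Prim [Atom id]]]] - [Expr [Term [Factor [Prim [Atom b]]]]]]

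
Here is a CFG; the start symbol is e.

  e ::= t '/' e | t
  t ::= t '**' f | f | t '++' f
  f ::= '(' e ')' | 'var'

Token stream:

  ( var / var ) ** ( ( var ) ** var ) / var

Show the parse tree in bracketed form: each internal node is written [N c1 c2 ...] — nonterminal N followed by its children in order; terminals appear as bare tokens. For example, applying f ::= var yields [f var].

[e [t [t [f ( [e [t [f var]] / [e [t [f var]]]] )]] ** [f ( [e [t [t [f ( [e [t [f var]]] )]] ** [f var]]] )]] / [e [t [f var]]]]

e
t / e
t ** f / e
f ** f / e
( e ) ** f / e
( t / e ) ** f / e
( f / e ) ** f / e
( var / e ) ** f / e
( var / t ) ** f / e
( var / f ) ** f / e
( var / var ) ** f / e
( var / var ) ** ( e ) / e
( var / var ) ** ( t ) / e
( var / var ) ** ( t ** f ) / e
( var / var ) ** ( f ** f ) / e
( var / var ) ** ( ( e ) ** f ) / e
( var / var ) ** ( ( t ) ** f ) / e
( var / var ) ** ( ( f ) ** f ) / e
( var / var ) ** ( ( var ) ** f ) / e
( var / var ) ** ( ( var ) ** var ) / e
( var / var ) ** ( ( var ) ** var ) / t
( var / var ) ** ( ( var ) ** var ) / f
( var / var ) ** ( ( var ) ** var ) / var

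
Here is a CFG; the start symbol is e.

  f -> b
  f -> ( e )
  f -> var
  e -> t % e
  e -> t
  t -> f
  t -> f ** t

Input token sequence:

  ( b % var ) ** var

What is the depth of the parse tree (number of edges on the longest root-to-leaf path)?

7

[e [t [f ( [e [t [f b]] % [e [t [f var]]]] )] ** [t [f var]]]]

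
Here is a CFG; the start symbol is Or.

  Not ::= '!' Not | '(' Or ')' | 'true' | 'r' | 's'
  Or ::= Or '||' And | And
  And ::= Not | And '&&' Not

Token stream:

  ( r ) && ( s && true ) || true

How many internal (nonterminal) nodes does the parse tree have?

[Or [Or [And [And [Not ( [Or [And [Not r]]] )]] && [Not ( [Or [And [And [Not s]] && [Not true]]] )]]] || [And [Not true]]]

16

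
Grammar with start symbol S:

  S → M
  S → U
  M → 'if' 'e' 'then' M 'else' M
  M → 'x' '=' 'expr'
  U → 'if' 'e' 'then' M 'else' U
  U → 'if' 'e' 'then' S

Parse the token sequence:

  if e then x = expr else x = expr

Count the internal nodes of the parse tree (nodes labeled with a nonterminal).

4

[S [M if e then [M x = expr] else [M x = expr]]]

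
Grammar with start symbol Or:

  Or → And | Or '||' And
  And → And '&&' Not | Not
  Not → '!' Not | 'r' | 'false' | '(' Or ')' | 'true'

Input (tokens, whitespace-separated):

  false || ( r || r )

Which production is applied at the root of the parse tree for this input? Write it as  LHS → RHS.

[Or [Or [And [Not false]]] || [And [Not ( [Or [Or [And [Not r]]] || [And [Not r]]] )]]]

Or → Or '||' And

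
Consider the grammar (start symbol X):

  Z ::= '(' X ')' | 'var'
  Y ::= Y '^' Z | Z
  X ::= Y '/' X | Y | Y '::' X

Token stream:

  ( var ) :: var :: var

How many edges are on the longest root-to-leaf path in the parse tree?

6

[X [Y [Z ( [X [Y [Z var]]] )]] :: [X [Y [Z var]] :: [X [Y [Z var]]]]]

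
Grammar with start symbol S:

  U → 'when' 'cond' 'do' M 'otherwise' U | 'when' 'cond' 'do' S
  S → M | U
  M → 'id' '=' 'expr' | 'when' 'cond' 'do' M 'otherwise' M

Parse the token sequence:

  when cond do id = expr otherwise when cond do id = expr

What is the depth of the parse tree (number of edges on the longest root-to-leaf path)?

[S [U when cond do [M id = expr] otherwise [U when cond do [S [M id = expr]]]]]

5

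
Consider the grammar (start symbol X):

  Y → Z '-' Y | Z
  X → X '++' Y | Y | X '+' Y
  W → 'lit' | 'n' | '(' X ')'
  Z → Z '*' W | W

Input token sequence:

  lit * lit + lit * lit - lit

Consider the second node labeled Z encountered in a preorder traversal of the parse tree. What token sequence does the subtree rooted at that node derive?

[X [X [Y [Z [Z [W lit]] * [W lit]]]] + [Y [Z [Z [W lit]] * [W lit]] - [Y [Z [W lit]]]]]

lit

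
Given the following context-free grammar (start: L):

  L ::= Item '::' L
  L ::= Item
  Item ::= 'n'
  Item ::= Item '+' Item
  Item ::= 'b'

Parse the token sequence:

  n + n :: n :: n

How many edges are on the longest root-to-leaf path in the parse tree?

4

[L [Item [Item n] + [Item n]] :: [L [Item n] :: [L [Item n]]]]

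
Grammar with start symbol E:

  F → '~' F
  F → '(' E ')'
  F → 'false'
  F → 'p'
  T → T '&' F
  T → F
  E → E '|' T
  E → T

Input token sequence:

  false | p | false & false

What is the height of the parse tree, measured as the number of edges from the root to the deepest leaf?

[E [E [E [T [F false]]] | [T [F p]]] | [T [T [F false]] & [F false]]]

5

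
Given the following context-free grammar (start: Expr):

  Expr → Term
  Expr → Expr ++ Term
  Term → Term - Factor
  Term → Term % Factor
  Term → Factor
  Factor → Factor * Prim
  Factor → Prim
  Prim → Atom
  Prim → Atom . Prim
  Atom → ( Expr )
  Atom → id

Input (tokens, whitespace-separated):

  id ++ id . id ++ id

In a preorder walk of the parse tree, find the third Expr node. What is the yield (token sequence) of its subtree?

[Expr [Expr [Expr [Term [Factor [Prim [Atom id]]]]] ++ [Term [Factor [Prim [Atom id] . [Prim [Atom id]]]]]] ++ [Term [Factor [Prim [Atom id]]]]]

id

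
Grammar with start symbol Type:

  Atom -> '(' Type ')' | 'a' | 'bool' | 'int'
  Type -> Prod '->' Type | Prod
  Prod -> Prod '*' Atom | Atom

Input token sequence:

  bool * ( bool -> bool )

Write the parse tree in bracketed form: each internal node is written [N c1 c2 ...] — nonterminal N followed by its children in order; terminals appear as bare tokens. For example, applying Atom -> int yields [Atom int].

Type
Prod
Prod * Atom
Atom * Atom
bool * Atom
bool * ( Type )
bool * ( Prod -> Type )
bool * ( Atom -> Type )
bool * ( bool -> Type )
bool * ( bool -> Prod )
bool * ( bool -> Atom )
bool * ( bool -> bool )

[Type [Prod [Prod [Atom bool]] * [Atom ( [Type [Prod [Atom bool]] -> [Type [Prod [Atom bool]]]] )]]]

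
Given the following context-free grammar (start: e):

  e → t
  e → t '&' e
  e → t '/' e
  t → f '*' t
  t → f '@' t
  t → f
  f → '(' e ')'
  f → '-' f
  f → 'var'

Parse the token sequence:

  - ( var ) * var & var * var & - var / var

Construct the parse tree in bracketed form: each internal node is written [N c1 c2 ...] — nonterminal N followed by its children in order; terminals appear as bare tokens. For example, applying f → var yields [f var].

e
t & e
f * t & e
- f * t & e
- ( e ) * t & e
- ( t ) * t & e
- ( f ) * t & e
- ( var ) * t & e
- ( var ) * f & e
- ( var ) * var & e
- ( var ) * var & t & e
- ( var ) * var & f * t & e
- ( var ) * var & var * t & e
- ( var ) * var & var * f & e
- ( var ) * var & var * var & e
- ( var ) * var & var * var & t / e
- ( var ) * var & var * var & f / e
- ( var ) * var & var * var & - f / e
- ( var ) * var & var * var & - var / e
- ( var ) * var & var * var & - var / t
- ( var ) * var & var * var & - var / f
- ( var ) * var & var * var & - var / var

[e [t [f - [f ( [e [t [f var]]] )]] * [t [f var]]] & [e [t [f var] * [t [f var]]] & [e [t [f - [f var]]] / [e [t [f var]]]]]]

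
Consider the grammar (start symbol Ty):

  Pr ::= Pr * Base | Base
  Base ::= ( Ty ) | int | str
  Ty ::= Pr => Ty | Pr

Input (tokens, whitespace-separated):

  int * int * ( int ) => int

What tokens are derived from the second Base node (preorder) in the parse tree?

int

[Ty [Pr [Pr [Pr [Base int]] * [Base int]] * [Base ( [Ty [Pr [Base int]]] )]] => [Ty [Pr [Base int]]]]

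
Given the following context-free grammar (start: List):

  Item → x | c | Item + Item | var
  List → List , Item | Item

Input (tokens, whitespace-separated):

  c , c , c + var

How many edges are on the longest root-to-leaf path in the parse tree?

[List [List [List [Item c]] , [Item c]] , [Item [Item c] + [Item var]]]

4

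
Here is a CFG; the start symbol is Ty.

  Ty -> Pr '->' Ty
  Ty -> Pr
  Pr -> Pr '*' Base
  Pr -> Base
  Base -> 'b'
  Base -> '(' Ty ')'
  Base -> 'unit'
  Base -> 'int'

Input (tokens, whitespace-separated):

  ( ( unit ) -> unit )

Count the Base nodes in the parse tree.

4

[Ty [Pr [Base ( [Ty [Pr [Base ( [Ty [Pr [Base unit]]] )]] -> [Ty [Pr [Base unit]]]] )]]]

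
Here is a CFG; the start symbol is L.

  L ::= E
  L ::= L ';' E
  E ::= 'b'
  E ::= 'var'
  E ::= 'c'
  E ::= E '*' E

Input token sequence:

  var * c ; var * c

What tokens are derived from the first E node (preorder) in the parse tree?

[L [L [E [E var] * [E c]]] ; [E [E var] * [E c]]]

var * c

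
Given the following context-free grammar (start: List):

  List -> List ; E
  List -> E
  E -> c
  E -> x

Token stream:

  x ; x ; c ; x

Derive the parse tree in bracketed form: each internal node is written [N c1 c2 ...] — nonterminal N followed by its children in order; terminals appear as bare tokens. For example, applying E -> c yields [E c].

List
List ; E
List ; E ; E
List ; E ; E ; E
E ; E ; E ; E
x ; E ; E ; E
x ; x ; E ; E
x ; x ; c ; E
x ; x ; c ; x

[List [List [List [List [E x]] ; [E x]] ; [E c]] ; [E x]]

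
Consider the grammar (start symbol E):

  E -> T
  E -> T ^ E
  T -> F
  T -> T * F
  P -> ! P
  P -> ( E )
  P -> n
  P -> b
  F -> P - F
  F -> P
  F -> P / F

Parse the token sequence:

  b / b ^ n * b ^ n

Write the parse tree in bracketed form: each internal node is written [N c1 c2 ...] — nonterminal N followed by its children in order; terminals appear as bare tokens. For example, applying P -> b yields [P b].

[E [T [F [P b] / [F [P b]]]] ^ [E [T [T [F [P n]]] * [F [P b]]] ^ [E [T [F [P n]]]]]]

E
T ^ E
F ^ E
P / F ^ E
b / F ^ E
b / P ^ E
b / b ^ E
b / b ^ T ^ E
b / b ^ T * F ^ E
b / b ^ F * F ^ E
b / b ^ P * F ^ E
b / b ^ n * F ^ E
b / b ^ n * P ^ E
b / b ^ n * b ^ E
b / b ^ n * b ^ T
b / b ^ n * b ^ F
b / b ^ n * b ^ P
b / b ^ n * b ^ n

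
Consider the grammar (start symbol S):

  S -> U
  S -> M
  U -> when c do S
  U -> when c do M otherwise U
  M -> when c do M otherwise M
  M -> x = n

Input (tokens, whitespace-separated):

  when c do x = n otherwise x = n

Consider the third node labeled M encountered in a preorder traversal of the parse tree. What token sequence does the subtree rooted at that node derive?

x = n

[S [M when c do [M x = n] otherwise [M x = n]]]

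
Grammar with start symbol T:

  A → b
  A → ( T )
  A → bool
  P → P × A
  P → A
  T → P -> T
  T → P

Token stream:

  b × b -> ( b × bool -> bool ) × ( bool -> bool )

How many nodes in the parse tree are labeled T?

6

[T [P [P [A b]] × [A b]] -> [T [P [P [A ( [T [P [P [A b]] × [A bool]] -> [T [P [A bool]]]] )]] × [A ( [T [P [A bool]] -> [T [P [A bool]]]] )]]]]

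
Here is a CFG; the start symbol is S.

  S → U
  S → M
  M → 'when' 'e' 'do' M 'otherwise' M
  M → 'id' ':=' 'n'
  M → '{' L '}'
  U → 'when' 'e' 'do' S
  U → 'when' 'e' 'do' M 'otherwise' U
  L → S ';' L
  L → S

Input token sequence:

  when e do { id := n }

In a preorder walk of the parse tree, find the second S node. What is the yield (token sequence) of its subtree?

[S [U when e do [S [M { [L [S [M id := n]]] }]]]]

{ id := n }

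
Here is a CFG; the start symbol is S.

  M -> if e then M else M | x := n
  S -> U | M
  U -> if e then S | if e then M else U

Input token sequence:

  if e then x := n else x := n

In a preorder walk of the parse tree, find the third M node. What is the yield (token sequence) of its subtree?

[S [M if e then [M x := n] else [M x := n]]]

x := n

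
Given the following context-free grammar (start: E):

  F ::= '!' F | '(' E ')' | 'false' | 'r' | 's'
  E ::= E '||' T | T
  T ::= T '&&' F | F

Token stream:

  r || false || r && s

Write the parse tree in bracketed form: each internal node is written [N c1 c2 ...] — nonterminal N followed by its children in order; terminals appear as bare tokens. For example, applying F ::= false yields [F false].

E
E || T
E || T || T
T || T || T
F || T || T
r || T || T
r || F || T
r || false || T
r || false || T && F
r || false || F && F
r || false || r && F
r || false || r && s

[E [E [E [T [F r]]] || [T [F false]]] || [T [T [F r]] && [F s]]]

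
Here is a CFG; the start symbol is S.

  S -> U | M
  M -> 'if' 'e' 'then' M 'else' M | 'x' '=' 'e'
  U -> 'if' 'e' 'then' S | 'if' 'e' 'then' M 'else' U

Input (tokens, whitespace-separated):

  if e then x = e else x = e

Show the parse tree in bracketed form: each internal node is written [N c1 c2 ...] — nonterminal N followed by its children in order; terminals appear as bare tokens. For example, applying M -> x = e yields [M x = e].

S
M
if e then M else M
if e then x = e else M
if e then x = e else x = e

[S [M if e then [M x = e] else [M x = e]]]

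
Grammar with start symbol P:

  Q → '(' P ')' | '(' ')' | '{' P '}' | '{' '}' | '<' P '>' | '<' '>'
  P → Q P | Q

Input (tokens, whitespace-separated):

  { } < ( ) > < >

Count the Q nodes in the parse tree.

[P [Q { }] [P [Q < [P [Q ( )]] >] [P [Q < >]]]]

4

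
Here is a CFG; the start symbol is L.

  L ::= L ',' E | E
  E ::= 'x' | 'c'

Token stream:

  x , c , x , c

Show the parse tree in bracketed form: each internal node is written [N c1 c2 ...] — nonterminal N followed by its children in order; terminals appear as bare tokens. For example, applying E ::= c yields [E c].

L
L , E
L , E , E
L , E , E , E
E , E , E , E
x , E , E , E
x , c , E , E
x , c , x , E
x , c , x , c

[L [L [L [L [E x]] , [E c]] , [E x]] , [E c]]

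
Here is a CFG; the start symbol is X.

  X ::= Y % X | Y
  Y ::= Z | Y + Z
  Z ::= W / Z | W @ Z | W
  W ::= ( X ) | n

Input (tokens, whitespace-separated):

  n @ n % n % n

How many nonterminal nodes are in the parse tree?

14

[X [Y [Z [W n] @ [Z [W n]]]] % [X [Y [Z [W n]]] % [X [Y [Z [W n]]]]]]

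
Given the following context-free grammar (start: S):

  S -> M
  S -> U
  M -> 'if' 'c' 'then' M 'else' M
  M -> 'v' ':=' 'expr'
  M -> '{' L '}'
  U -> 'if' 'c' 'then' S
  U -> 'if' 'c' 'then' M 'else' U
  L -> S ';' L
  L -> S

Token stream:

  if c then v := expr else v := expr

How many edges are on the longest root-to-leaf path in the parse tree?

[S [M if c then [M v := expr] else [M v := expr]]]

3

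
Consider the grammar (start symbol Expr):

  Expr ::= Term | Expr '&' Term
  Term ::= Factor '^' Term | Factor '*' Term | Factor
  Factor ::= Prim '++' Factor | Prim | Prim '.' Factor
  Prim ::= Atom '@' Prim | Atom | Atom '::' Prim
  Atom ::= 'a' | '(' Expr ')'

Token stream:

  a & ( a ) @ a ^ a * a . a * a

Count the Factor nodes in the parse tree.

7

[Expr [Expr [Term [Factor [Prim [Atom a]]]]] & [Term [Factor [Prim [Atom ( [Expr [Term [Factor [Prim [Atom a]]]]] )] @ [Prim [Atom a]]]] ^ [Term [Factor [Prim [Atom a]]] * [Term [Factor [Prim [Atom a]] . [Factor [Prim [Atom a]]]] * [Term [Factor [Prim [Atom a]]]]]]]]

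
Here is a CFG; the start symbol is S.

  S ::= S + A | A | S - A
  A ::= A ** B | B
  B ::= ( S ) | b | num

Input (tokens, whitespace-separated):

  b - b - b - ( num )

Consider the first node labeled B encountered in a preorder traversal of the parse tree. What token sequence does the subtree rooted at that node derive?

b

[S [S [S [S [A [B b]]] - [A [B b]]] - [A [B b]]] - [A [B ( [S [A [B num]]] )]]]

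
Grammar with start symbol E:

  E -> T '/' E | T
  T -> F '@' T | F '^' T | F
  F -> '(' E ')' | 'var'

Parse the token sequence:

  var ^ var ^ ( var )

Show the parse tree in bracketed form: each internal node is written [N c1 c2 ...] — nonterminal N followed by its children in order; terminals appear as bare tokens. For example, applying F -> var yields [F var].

E
T
F ^ T
var ^ T
var ^ F ^ T
var ^ var ^ T
var ^ var ^ F
var ^ var ^ ( E )
var ^ var ^ ( T )
var ^ var ^ ( F )
var ^ var ^ ( var )

[E [T [F var] ^ [T [F var] ^ [T [F ( [E [T [F var]]] )]]]]]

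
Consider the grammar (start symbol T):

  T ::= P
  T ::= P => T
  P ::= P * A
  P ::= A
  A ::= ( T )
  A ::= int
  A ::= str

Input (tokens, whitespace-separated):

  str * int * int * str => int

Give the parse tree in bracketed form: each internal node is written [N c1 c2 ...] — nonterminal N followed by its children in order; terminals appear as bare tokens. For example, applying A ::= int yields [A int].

[T [P [P [P [P [A str]] * [A int]] * [A int]] * [A str]] => [T [P [A int]]]]

T
P => T
P * A => T
P * A * A => T
P * A * A * A => T
A * A * A * A => T
str * A * A * A => T
str * int * A * A => T
str * int * int * A => T
str * int * int * str => T
str * int * int * str => P
str * int * int * str => A
str * int * int * str => int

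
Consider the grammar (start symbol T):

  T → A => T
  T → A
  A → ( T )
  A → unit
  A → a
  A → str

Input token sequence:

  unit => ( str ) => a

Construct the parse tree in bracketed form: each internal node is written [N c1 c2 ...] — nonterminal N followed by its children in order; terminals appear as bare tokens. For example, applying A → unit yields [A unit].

[T [A unit] => [T [A ( [T [A str]] )] => [T [A a]]]]

T
A => T
unit => T
unit => A => T
unit => ( T ) => T
unit => ( A ) => T
unit => ( str ) => T
unit => ( str ) => A
unit => ( str ) => a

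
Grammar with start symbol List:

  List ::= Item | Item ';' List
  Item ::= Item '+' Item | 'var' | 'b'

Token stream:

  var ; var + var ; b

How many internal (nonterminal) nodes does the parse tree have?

8

[List [Item var] ; [List [Item [Item var] + [Item var]] ; [List [Item b]]]]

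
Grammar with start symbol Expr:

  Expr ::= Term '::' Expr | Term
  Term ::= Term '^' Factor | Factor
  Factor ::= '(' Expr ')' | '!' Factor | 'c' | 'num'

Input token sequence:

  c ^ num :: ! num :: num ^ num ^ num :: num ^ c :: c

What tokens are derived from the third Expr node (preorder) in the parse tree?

num ^ num ^ num :: num ^ c :: c

[Expr [Term [Term [Factor c]] ^ [Factor num]] :: [Expr [Term [Factor ! [Factor num]]] :: [Expr [Term [Term [Term [Factor num]] ^ [Factor num]] ^ [Factor num]] :: [Expr [Term [Term [Factor num]] ^ [Factor c]] :: [Expr [Term [Factor c]]]]]]]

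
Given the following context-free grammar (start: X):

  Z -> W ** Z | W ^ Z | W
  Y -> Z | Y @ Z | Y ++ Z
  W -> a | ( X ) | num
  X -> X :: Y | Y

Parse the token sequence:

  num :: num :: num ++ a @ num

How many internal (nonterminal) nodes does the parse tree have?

[X [X [X [Y [Z [W num]]]] :: [Y [Z [W num]]]] :: [Y [Y [Y [Z [W num]]] ++ [Z [W a]]] @ [Z [W num]]]]

18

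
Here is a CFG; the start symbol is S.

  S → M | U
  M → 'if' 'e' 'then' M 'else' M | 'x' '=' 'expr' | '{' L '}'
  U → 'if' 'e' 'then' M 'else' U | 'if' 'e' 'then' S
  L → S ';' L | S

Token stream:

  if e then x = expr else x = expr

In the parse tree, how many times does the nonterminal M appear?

[S [M if e then [M x = expr] else [M x = expr]]]

3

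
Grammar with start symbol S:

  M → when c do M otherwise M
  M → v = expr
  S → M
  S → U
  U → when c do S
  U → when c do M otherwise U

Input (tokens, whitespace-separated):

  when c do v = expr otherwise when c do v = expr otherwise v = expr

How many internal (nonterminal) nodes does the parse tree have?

6

[S [M when c do [M v = expr] otherwise [M when c do [M v = expr] otherwise [M v = expr]]]]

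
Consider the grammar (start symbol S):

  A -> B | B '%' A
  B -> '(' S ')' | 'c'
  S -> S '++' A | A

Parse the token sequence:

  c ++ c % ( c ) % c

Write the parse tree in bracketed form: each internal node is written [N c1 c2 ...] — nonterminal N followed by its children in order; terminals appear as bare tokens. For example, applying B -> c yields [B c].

[S [S [A [B c]]] ++ [A [B c] % [A [B ( [S [A [B c]]] )] % [A [B c]]]]]

S
S ++ A
A ++ A
B ++ A
c ++ A
c ++ B % A
c ++ c % A
c ++ c % B % A
c ++ c % ( S ) % A
c ++ c % ( A ) % A
c ++ c % ( B ) % A
c ++ c % ( c ) % A
c ++ c % ( c ) % B
c ++ c % ( c ) % c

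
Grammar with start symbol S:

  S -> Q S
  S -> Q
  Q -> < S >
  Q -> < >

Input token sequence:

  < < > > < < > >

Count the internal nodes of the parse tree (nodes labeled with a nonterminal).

[S [Q < [S [Q < >]] >] [S [Q < [S [Q < >]] >]]]

8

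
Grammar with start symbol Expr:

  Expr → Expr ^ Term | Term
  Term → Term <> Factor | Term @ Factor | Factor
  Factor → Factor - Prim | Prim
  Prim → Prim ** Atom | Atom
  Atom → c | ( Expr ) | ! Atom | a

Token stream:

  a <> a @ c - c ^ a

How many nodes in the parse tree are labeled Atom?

5

[Expr [Expr [Term [Term [Term [Factor [Prim [Atom a]]]] <> [Factor [Prim [Atom a]]]] @ [Factor [Factor [Prim [Atom c]]] - [Prim [Atom c]]]]] ^ [Term [Factor [Prim [Atom a]]]]]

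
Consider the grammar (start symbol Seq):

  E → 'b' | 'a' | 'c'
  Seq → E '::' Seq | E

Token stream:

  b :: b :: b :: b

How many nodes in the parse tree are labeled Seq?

4

[Seq [E b] :: [Seq [E b] :: [Seq [E b] :: [Seq [E b]]]]]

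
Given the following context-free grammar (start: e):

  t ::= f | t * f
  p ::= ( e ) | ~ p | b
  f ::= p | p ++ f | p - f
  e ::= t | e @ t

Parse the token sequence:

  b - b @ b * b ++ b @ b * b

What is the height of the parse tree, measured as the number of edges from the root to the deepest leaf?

[e [e [e [t [f [p b] - [f [p b]]]]] @ [t [t [f [p b]]] * [f [p b] ++ [f [p b]]]]] @ [t [t [f [p b]]] * [f [p b]]]]

7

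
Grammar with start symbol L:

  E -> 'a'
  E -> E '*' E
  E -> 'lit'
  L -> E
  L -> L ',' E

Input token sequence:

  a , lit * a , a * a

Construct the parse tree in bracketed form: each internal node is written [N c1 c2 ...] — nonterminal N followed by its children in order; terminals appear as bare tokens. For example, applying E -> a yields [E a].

L
L , E
L , E , E
E , E , E
a , E , E
a , E * E , E
a , lit * E , E
a , lit * a , E
a , lit * a , E * E
a , lit * a , a * E
a , lit * a , a * a

[L [L [L [E a]] , [E [E lit] * [E a]]] , [E [E a] * [E a]]]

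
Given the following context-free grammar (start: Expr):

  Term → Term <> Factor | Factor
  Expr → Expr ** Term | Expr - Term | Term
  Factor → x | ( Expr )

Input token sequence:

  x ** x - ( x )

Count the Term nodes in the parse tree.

4

[Expr [Expr [Expr [Term [Factor x]]] ** [Term [Factor x]]] - [Term [Factor ( [Expr [Term [Factor x]]] )]]]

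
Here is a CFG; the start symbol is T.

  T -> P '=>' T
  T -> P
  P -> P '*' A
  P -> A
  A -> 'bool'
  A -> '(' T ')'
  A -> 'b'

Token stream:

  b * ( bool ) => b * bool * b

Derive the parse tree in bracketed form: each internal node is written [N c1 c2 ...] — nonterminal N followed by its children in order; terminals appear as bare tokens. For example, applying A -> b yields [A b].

T
P => T
P * A => T
A * A => T
b * A => T
b * ( T ) => T
b * ( P ) => T
b * ( A ) => T
b * ( bool ) => T
b * ( bool ) => P
b * ( bool ) => P * A
b * ( bool ) => P * A * A
b * ( bool ) => A * A * A
b * ( bool ) => b * A * A
b * ( bool ) => b * bool * A
b * ( bool ) => b * bool * b

[T [P [P [A b]] * [A ( [T [P [A bool]]] )]] => [T [P [P [P [A b]] * [A bool]] * [A b]]]]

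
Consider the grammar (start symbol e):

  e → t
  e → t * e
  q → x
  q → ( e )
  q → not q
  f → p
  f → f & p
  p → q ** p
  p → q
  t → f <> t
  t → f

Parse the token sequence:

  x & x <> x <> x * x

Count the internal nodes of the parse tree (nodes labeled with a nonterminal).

[e [t [f [f [p [q x]]] & [p [q x]]] <> [t [f [p [q x]]] <> [t [f [p [q x]]]]]] * [e [t [f [p [q x]]]]]]

21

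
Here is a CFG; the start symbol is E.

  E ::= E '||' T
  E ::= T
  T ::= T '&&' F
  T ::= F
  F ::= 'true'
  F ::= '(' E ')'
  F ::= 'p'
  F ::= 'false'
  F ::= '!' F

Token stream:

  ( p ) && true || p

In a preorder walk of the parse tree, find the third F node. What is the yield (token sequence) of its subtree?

true

[E [E [T [T [F ( [E [T [F p]]] )]] && [F true]]] || [T [F p]]]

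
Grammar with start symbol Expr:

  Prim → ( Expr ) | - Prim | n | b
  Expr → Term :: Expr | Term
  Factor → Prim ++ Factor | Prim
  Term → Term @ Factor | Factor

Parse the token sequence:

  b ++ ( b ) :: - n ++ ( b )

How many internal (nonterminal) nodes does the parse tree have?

21

[Expr [Term [Factor [Prim b] ++ [Factor [Prim ( [Expr [Term [Factor [Prim b]]]] )]]]] :: [Expr [Term [Factor [Prim - [Prim n]] ++ [Factor [Prim ( [Expr [Term [Factor [Prim b]]]] )]]]]]]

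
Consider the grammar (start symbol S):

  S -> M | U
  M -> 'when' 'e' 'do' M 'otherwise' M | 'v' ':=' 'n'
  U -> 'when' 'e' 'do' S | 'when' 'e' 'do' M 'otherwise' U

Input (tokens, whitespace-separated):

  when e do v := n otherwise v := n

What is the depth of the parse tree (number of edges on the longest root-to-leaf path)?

3

[S [M when e do [M v := n] otherwise [M v := n]]]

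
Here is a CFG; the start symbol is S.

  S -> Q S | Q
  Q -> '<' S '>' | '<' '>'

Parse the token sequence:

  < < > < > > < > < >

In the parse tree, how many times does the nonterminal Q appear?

5

[S [Q < [S [Q < >] [S [Q < >]]] >] [S [Q < >] [S [Q < >]]]]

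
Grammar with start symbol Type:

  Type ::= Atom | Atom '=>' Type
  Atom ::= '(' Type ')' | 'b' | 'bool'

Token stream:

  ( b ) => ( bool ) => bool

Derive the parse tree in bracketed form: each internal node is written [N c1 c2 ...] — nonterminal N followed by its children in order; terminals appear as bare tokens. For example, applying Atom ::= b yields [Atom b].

Type
Atom => Type
( Type ) => Type
( Atom ) => Type
( b ) => Type
( b ) => Atom => Type
( b ) => ( Type ) => Type
( b ) => ( Atom ) => Type
( b ) => ( bool ) => Type
( b ) => ( bool ) => Atom
( b ) => ( bool ) => bool

[Type [Atom ( [Type [Atom b]] )] => [Type [Atom ( [Type [Atom bool]] )] => [Type [Atom bool]]]]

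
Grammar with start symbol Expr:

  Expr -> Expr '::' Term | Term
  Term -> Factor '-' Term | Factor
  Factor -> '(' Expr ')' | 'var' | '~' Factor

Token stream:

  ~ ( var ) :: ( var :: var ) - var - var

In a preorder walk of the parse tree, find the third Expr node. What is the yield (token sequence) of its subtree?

[Expr [Expr [Term [Factor ~ [Factor ( [Expr [Term [Factor var]]] )]]]] :: [Term [Factor ( [Expr [Expr [Term [Factor var]]] :: [Term [Factor var]]] )] - [Term [Factor var] - [Term [Factor var]]]]]

var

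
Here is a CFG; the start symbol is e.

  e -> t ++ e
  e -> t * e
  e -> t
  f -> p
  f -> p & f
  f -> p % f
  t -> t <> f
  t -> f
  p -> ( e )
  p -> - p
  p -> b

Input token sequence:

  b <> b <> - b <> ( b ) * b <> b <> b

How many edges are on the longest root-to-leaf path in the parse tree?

[e [t [t [t [t [f [p b]]] <> [f [p b]]] <> [f [p - [p b]]]] <> [f [p ( [e [t [f [p b]]]] )]]] * [e [t [t [t [f [p b]]] <> [f [p b]]] <> [f [p b]]]]]

8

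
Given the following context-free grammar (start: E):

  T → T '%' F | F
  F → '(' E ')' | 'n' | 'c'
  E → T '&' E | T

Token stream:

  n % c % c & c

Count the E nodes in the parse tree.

[E [T [T [T [F n]] % [F c]] % [F c]] & [E [T [F c]]]]

2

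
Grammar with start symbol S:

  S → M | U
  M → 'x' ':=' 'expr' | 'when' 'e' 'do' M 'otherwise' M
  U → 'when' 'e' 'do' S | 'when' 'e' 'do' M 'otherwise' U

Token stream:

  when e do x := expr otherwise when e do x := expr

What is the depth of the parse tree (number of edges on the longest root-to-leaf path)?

5

[S [U when e do [M x := expr] otherwise [U when e do [S [M x := expr]]]]]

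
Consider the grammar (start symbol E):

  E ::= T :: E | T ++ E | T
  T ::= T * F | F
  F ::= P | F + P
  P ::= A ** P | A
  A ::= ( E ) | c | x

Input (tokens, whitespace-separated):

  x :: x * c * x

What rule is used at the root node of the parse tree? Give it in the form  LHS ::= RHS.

E ::= T :: E

[E [T [F [P [A x]]]] :: [E [T [T [T [F [P [A x]]]] * [F [P [A c]]]] * [F [P [A x]]]]]]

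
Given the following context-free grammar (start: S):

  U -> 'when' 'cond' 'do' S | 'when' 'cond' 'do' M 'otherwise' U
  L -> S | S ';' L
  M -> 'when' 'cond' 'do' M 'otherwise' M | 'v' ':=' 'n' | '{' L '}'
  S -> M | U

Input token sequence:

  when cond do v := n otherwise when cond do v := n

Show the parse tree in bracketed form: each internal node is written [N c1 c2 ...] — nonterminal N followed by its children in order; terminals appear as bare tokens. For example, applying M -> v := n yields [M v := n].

S
U
when cond do M otherwise U
when cond do v := n otherwise U
when cond do v := n otherwise when cond do S
when cond do v := n otherwise when cond do M
when cond do v := n otherwise when cond do v := n

[S [U when cond do [M v := n] otherwise [U when cond do [S [M v := n]]]]]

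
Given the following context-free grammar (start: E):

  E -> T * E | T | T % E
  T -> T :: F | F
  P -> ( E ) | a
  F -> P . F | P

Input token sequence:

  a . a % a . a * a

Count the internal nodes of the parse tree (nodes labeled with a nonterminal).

[E [T [F [P a] . [F [P a]]]] % [E [T [F [P a] . [F [P a]]]] * [E [T [F [P a]]]]]]

16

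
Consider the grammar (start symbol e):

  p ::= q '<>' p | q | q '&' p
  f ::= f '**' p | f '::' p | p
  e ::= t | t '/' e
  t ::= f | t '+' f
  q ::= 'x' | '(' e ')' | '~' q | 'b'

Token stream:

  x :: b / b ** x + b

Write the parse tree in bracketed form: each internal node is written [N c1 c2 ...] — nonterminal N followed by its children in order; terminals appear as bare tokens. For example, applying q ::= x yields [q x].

[e [t [f [f [p [q x]]] :: [p [q b]]]] / [e [t [t [f [f [p [q b]]] ** [p [q x]]]] + [f [p [q b]]]]]]

e
t / e
f / e
f :: p / e
p :: p / e
q :: p / e
x :: p / e
x :: q / e
x :: b / e
x :: b / t
x :: b / t + f
x :: b / f + f
x :: b / f ** p + f
x :: b / p ** p + f
x :: b / q ** p + f
x :: b / b ** p + f
x :: b / b ** q + f
x :: b / b ** x + f
x :: b / b ** x + p
x :: b / b ** x + q
x :: b / b ** x + b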